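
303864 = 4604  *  66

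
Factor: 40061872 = 2^4 * 61^1*41047^1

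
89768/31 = 2895+23/31 = 2895.74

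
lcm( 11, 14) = 154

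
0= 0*7172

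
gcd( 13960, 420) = 20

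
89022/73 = 89022/73=1219.48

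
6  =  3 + 3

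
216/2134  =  108/1067 = 0.10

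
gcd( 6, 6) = 6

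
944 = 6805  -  5861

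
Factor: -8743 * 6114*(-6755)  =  2^1*3^1*5^1*7^2*193^1 * 1019^1*1249^1  =  361086512010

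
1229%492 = 245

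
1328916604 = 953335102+375581502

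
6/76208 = 3/38104 = 0.00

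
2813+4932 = 7745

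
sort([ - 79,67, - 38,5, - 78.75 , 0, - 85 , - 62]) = [  -  85, - 79,-78.75, - 62, - 38,0,5, 67]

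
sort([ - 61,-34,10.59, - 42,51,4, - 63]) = [ - 63, - 61, - 42,-34, 4,  10.59, 51]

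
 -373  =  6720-7093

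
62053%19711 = 2920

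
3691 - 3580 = 111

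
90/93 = 30/31= 0.97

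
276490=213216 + 63274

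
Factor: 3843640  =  2^3*5^1*307^1*313^1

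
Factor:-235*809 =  - 5^1 * 47^1*809^1 = - 190115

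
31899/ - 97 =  - 329 + 14/97 = - 328.86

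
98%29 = 11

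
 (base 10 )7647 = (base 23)EAB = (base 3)101111020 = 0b1110111011111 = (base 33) 70O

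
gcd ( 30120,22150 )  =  10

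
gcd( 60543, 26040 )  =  651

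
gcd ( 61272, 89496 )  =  72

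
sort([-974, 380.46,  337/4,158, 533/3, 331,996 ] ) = [  -  974,  337/4,158, 533/3,331, 380.46 , 996]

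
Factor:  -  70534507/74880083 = - 19^ (- 1 )*107^1*587^1*1123^1*3941057^(- 1)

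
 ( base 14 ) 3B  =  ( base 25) 23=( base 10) 53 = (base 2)110101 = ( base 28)1p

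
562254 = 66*8519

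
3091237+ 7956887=11048124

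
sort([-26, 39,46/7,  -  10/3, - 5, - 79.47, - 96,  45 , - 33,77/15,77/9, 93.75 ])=[ - 96,  -  79.47, -33, - 26, - 5, - 10/3,77/15 , 46/7,  77/9,39,45,  93.75 ]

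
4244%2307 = 1937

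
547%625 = 547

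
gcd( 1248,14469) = 39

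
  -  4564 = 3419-7983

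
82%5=2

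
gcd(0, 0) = 0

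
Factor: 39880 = 2^3 * 5^1 * 997^1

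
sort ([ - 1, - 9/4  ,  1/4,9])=[ - 9/4,  -  1 , 1/4,9]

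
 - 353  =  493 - 846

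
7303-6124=1179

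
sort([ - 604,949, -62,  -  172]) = [-604, - 172,-62, 949]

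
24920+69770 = 94690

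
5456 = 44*124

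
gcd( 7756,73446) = 2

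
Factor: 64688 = 2^4*13^1*311^1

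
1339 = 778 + 561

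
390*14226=5548140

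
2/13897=2/13897 = 0.00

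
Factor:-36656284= -2^2*7^1 *17^1*53^1 * 1453^1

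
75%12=3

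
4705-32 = 4673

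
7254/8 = 906 + 3/4  =  906.75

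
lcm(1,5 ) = 5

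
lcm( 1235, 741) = 3705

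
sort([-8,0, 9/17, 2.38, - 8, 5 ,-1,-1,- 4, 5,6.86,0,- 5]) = [- 8, - 8,- 5, - 4,-1,-1, 0, 0, 9/17 , 2.38, 5, 5 , 6.86 ] 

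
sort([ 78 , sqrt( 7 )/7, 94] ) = [sqrt( 7)/7, 78 , 94 ] 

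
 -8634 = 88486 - 97120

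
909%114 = 111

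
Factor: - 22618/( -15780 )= 2^( - 1) * 3^(-1 ) * 5^(  -  1) * 43^1 = 43/30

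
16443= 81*203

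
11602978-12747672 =  -  1144694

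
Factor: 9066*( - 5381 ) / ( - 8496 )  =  8130691/1416 = 2^(-3)*3^( - 1) * 59^( - 1)*1511^1*5381^1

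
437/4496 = 437/4496  =  0.10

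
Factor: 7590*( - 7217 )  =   - 54777030=-2^1 *3^1*5^1*7^1*11^1 * 23^1*1031^1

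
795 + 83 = 878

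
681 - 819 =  - 138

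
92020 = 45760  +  46260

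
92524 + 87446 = 179970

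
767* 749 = 574483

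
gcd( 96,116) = 4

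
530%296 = 234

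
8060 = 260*31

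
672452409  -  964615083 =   -  292162674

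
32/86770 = 16/43385 = 0.00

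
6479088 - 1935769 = 4543319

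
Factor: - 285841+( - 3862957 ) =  - 2^1*29^1*233^1*307^1 = -4148798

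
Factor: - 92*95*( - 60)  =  524400 = 2^4*3^1*5^2*19^1 * 23^1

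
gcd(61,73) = 1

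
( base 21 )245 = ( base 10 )971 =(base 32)UB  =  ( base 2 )1111001011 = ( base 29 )14e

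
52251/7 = 7464 + 3/7  =  7464.43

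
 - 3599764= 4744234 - 8343998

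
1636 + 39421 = 41057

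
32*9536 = 305152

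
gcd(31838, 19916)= 2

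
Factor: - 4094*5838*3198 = -2^3* 3^2*7^1 * 13^1*23^1*41^1*89^1*139^1 = - 76434668856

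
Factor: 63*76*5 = 23940 = 2^2*3^2 * 5^1*7^1 * 19^1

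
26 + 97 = 123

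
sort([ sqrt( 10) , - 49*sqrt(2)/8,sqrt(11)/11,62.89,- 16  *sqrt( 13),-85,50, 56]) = [-85, - 16*sqrt( 13 ), - 49*sqrt (2 )/8,sqrt( 11 )/11,sqrt( 10 ),50 , 56,62.89]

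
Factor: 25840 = 2^4*5^1*17^1*19^1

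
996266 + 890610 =1886876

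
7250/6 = 1208 + 1/3 = 1208.33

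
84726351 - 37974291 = 46752060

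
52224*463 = 24179712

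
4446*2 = 8892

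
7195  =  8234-1039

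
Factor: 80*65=5200 = 2^4*5^2*13^1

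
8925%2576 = 1197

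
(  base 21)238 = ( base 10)953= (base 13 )584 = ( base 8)1671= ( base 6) 4225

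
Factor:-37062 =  - 2^1*3^2*29^1*71^1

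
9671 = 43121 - 33450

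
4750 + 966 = 5716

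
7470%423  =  279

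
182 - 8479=-8297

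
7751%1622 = 1263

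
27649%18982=8667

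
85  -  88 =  - 3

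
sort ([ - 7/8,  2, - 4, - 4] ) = [-4,-4 , - 7/8,2] 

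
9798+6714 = 16512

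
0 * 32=0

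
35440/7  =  5062 + 6/7 = 5062.86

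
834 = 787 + 47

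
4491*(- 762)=-3422142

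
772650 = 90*8585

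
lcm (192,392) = 9408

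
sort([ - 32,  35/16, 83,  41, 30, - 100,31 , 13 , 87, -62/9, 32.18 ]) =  [-100, - 32, - 62/9, 35/16,  13, 30 , 31, 32.18, 41 , 83, 87] 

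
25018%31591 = 25018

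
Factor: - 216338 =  - 2^1*23^1*4703^1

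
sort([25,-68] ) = [ - 68,25]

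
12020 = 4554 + 7466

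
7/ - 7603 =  - 1 + 7596/7603 = - 0.00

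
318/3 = 106 = 106.00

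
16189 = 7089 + 9100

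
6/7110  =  1/1185 = 0.00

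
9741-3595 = 6146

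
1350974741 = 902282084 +448692657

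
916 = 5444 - 4528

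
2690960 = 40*67274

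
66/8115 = 22/2705 = 0.01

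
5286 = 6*881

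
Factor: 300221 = 300221^1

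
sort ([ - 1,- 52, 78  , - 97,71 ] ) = [-97,- 52, - 1, 71, 78 ]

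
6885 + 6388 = 13273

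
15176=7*2168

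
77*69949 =5386073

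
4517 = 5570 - 1053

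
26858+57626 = 84484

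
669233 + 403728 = 1072961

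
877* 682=598114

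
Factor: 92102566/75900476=46051283/37950238 = 2^( - 1)*17^2*159347^1*18975119^(  -  1 ) 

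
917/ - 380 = -3 + 223/380 = - 2.41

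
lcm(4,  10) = 20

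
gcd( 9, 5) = 1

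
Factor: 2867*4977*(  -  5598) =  - 2^1*3^4 * 7^1*47^1*61^1 * 79^1*311^1 = - 79878192282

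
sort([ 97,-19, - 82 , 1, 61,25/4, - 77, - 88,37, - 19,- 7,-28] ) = [ - 88, -82,- 77,-28,-19,- 19, - 7,1,25/4,37,  61,97]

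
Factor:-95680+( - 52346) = -148026 = - 2^1*3^1*24671^1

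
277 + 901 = 1178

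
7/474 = 7/474= 0.01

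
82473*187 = 15422451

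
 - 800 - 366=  - 1166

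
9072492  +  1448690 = 10521182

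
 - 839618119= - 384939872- 454678247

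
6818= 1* 6818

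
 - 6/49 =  -1 + 43/49  =  - 0.12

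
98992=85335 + 13657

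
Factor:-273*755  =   - 206115 = - 3^1*5^1*7^1*13^1*151^1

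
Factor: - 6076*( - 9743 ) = 59198468 = 2^2*7^2*31^1*9743^1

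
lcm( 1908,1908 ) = 1908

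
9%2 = 1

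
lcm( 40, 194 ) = 3880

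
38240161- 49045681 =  - 10805520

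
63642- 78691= -15049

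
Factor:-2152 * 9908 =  - 21322016 = - 2^5*269^1*2477^1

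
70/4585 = 2/131 = 0.02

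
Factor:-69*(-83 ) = 3^1*23^1*83^1 = 5727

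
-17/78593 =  - 1+78576/78593 = -0.00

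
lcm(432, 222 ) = 15984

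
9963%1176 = 555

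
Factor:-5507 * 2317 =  - 7^1*331^1*5507^1 =-12759719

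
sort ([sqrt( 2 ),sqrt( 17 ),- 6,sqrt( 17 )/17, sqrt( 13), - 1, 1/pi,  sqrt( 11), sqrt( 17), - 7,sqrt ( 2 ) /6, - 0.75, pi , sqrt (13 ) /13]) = [-7,-6, - 1,-0.75 , sqrt(2) /6, sqrt( 17 ) /17, sqrt( 13 )/13, 1/pi, sqrt( 2),pi, sqrt ( 11 ), sqrt (13 ) , sqrt(17),  sqrt( 17 ) ]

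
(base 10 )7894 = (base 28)A1Q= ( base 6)100314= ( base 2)1111011010110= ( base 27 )AMA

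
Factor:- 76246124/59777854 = - 38123062/29888927= - 2^1*83^1*179^1  *523^( - 1 )*1283^1*57149^(-1 ) 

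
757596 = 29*26124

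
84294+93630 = 177924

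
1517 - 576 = 941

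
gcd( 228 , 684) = 228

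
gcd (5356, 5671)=1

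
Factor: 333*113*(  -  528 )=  - 19868112 =- 2^4*3^3*11^1*37^1 * 113^1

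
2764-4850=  -2086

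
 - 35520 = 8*( - 4440) 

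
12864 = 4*3216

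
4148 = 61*68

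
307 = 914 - 607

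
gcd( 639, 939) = 3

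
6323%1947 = 482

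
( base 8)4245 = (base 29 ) 2I9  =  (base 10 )2213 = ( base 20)5AD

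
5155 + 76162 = 81317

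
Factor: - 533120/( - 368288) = 2^2*5^1*7^2*677^( - 1) = 980/677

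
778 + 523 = 1301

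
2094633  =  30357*69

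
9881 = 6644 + 3237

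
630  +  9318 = 9948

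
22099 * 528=11668272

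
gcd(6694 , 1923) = 1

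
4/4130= 2/2065 = 0.00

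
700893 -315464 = 385429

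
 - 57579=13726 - 71305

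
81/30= 2 + 7/10 = 2.70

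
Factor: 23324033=29^1*173^1*4649^1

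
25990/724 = 12995/362= 35.90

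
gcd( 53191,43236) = 1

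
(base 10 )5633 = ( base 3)21201122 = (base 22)BE1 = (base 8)13001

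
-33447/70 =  - 33447/70=-477.81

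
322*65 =20930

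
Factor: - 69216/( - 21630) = 16/5 = 2^4 * 5^( - 1)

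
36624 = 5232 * 7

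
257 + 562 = 819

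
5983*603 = 3607749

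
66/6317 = 66/6317 = 0.01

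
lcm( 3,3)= 3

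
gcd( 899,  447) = 1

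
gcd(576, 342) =18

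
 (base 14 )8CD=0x6D5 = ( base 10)1749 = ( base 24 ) 30l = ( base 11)1350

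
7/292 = 7/292 = 0.02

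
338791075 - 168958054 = 169833021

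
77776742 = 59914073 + 17862669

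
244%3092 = 244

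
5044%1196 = 260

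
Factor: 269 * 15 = 4035 = 3^1*5^1 *269^1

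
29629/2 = 29629/2 = 14814.50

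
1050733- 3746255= - 2695522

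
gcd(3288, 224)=8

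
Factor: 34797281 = 1031^1*33751^1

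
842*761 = 640762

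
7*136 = 952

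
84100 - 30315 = 53785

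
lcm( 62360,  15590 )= 62360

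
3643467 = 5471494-1828027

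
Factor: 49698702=2^1 * 3^2*2761039^1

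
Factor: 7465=5^1*1493^1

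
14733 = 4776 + 9957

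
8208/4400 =1 + 238/275 = 1.87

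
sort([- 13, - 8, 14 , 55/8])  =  [- 13, - 8, 55/8,14 ]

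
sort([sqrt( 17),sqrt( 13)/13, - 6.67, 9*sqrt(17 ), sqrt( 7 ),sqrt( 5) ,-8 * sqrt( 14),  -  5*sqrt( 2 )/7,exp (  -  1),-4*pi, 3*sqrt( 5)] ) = [ - 8*sqrt(14),  -  4*pi,-6.67,-5*sqrt( 2)/7,sqrt( 13 )/13,exp( - 1) , sqrt( 5) , sqrt( 7),sqrt( 17 ), 3*sqrt( 5),9*sqrt( 17)]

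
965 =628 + 337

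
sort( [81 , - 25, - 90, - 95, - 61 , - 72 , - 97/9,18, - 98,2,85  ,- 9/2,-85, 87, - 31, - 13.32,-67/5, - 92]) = [ - 98, - 95, - 92, - 90 ,  -  85, - 72, - 61, - 31, - 25, - 67/5, - 13.32, - 97/9, - 9/2, 2, 18,81, 85, 87]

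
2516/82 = 30 + 28/41 = 30.68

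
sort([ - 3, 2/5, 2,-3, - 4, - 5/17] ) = [ - 4 , - 3, - 3, - 5/17, 2/5,2 ]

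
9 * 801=7209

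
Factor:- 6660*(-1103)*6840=2^5 * 3^4*5^2*19^1*37^1*1103^1 = 50246503200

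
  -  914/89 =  - 11 + 65/89=- 10.27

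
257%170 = 87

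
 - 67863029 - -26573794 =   -  41289235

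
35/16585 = 7/3317 = 0.00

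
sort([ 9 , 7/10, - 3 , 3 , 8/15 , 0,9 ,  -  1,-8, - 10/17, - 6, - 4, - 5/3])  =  [  -  8, - 6, - 4, - 3 ,-5/3 , - 1,-10/17, 0, 8/15,  7/10, 3  ,  9,9] 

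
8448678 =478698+7969980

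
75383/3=25127 + 2/3=25127.67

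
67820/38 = 33910/19=1784.74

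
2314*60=138840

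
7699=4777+2922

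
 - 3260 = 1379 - 4639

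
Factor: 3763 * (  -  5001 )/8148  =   - 2^( - 2 )*7^ ( -1 ) * 53^1 * 71^1 * 97^(  -  1)*1667^1 = -  6272921/2716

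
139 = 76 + 63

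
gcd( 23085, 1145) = 5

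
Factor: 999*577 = 576423 = 3^3*37^1 * 577^1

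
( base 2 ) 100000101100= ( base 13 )c4c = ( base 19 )5f2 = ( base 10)2092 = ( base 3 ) 2212111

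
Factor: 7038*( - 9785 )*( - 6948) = 478486734840 = 2^3*3^4*5^1 * 17^1*19^1*23^1*103^1*193^1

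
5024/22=2512/11 =228.36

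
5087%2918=2169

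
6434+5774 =12208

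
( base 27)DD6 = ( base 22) k70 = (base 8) 23152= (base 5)303314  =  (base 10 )9834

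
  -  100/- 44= 2 + 3/11=2.27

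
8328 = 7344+984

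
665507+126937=792444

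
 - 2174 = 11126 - 13300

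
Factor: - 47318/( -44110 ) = 59/55 = 5^( - 1 )*11^ ( - 1) *59^1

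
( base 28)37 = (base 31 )2T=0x5B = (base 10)91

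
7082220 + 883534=7965754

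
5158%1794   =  1570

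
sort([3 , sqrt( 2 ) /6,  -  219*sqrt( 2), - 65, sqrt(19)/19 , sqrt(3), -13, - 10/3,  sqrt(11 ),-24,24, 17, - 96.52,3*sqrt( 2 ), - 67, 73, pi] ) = [ - 219*sqrt(2),  -  96.52, - 67,-65, - 24, - 13,-10/3,sqrt (19)/19, sqrt(2)/6,sqrt( 3), 3, pi, sqrt(11),3*sqrt(2 ), 17, 24, 73] 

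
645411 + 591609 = 1237020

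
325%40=5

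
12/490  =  6/245 = 0.02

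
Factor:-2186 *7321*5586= - 89396701716 = - 2^2*3^1*7^2*19^1*1093^1*7321^1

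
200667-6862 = 193805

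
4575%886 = 145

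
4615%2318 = 2297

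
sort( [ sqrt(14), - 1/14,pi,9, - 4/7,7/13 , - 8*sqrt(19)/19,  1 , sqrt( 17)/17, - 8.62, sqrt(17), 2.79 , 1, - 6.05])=[ - 8.62, - 6.05,  -  8*sqrt( 19 ) /19, - 4/7, - 1/14, sqrt( 17)/17,7/13, 1,1  ,  2.79,  pi, sqrt( 14 ), sqrt( 17),  9 ] 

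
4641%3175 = 1466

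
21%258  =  21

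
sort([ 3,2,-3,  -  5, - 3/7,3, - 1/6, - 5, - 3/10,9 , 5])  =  [- 5, - 5, - 3, - 3/7, - 3/10,-1/6, 2, 3,3, 5,9 ]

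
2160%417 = 75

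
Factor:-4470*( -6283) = 2^1*3^1*5^1*61^1*103^1*149^1 = 28085010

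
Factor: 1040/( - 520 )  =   - 2 = -2^1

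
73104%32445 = 8214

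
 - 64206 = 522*( - 123)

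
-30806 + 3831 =-26975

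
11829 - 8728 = 3101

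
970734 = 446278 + 524456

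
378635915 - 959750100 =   -  581114185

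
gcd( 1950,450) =150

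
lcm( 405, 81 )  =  405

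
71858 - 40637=31221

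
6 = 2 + 4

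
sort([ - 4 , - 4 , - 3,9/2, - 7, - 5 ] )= [ - 7, - 5, - 4,-4, - 3, 9/2]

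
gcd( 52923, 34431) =69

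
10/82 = 5/41 = 0.12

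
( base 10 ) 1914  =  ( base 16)77A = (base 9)2556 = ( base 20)4fe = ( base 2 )11101111010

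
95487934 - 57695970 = 37791964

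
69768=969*72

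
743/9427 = 743/9427 = 0.08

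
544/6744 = 68/843 = 0.08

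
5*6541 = 32705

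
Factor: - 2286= -2^1 * 3^2*127^1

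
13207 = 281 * 47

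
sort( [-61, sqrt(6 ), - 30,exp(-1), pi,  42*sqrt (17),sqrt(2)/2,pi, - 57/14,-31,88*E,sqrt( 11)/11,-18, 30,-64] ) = [ - 64,-61,  -  31, - 30,- 18, - 57/14,sqrt( 11 )/11,exp( - 1 ),sqrt( 2 )/2,sqrt( 6),pi, pi, 30,42*sqrt( 17),88*E ]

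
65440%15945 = 1660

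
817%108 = 61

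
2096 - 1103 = 993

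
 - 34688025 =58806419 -93494444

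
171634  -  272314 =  - 100680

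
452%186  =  80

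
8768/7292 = 1 + 369/1823=1.20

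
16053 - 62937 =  - 46884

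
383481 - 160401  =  223080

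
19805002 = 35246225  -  15441223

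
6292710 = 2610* 2411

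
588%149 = 141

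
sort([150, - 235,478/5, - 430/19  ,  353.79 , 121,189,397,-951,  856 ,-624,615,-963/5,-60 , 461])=[-951, - 624, - 235, - 963/5, - 60,- 430/19,478/5,121, 150,189, 353.79, 397,461, 615 , 856 ]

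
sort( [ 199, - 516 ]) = [ - 516,199 ]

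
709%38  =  25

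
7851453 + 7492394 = 15343847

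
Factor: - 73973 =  - 73973^1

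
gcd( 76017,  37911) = 3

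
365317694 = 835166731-469849037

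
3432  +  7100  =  10532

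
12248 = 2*6124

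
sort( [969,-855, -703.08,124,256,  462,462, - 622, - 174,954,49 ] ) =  [ - 855, - 703.08, - 622, - 174, 49,124,256,462,462,954,969 ]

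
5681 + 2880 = 8561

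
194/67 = 2 + 60/67 = 2.90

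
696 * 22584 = 15718464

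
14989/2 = 7494+1/2 =7494.50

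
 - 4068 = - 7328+3260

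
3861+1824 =5685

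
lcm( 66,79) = 5214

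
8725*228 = 1989300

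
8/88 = 1/11 = 0.09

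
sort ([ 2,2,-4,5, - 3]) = [  -  4, - 3, 2, 2 , 5]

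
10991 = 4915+6076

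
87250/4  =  21812 + 1/2 =21812.50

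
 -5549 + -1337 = -6886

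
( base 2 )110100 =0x34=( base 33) 1J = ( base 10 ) 52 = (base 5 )202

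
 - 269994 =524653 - 794647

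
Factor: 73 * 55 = 5^1*11^1 * 73^1 = 4015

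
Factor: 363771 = 3^6*499^1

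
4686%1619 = 1448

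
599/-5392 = - 1 + 4793/5392 =-  0.11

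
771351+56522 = 827873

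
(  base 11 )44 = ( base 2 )110000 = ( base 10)48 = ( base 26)1m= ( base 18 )2C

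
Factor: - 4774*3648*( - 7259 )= 126419491968 =2^7*3^1* 7^2*11^1*17^1*19^1*  31^1*61^1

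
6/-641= - 6/641=-  0.01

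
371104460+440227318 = 811331778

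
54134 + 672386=726520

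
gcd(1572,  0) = 1572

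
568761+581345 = 1150106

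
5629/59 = 5629/59 = 95.41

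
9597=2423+7174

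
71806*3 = 215418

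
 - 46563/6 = - 15521/2 = - 7760.50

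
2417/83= 2417/83  =  29.12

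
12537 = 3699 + 8838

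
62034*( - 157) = -9739338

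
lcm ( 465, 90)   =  2790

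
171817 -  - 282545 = 454362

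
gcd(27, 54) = 27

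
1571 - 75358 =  - 73787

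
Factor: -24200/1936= - 2^(-1)*5^2 = - 25/2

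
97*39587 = 3839939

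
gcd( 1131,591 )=3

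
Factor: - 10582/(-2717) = 74/19=2^1*19^(-1 )*37^1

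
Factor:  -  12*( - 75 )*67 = 2^2*3^2*5^2* 67^1=60300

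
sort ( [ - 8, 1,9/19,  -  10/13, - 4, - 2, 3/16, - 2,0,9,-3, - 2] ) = [ - 8, - 4, - 3, - 2,-2, - 2, - 10/13,0, 3/16, 9/19, 1, 9] 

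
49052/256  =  12263/64 = 191.61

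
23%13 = 10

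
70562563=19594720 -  - 50967843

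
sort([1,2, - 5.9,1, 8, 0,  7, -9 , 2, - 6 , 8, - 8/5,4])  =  [ - 9,-6, - 5.9, - 8/5,0 , 1, 1, 2, 2 , 4, 7,8,8 ] 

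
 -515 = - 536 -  - 21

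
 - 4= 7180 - 7184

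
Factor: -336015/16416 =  - 2^( - 5 )*5^1*131^1 = - 655/32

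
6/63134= 3/31567 = 0.00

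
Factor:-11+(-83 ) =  -2^1*47^1 = - 94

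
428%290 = 138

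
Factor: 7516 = 2^2 *1879^1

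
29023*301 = 8735923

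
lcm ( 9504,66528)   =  66528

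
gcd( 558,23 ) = 1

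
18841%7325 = 4191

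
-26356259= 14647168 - 41003427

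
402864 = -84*( - 4796 )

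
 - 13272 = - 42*316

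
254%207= 47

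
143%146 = 143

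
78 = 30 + 48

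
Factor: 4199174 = 2^1 *7^1*299941^1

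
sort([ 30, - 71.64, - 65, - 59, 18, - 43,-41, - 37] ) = [  -  71.64,-65,-59,-43,  -  41 , - 37,18, 30 ]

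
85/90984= 5/5352 = 0.00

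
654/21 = 31 + 1/7 = 31.14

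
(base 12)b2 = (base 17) 7f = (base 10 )134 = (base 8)206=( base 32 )46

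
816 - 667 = 149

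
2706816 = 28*96672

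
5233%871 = 7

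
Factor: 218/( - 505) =-2^1*5^(-1)*101^( - 1 )*109^1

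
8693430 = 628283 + 8065147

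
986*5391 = 5315526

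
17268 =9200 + 8068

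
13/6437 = 13/6437 = 0.00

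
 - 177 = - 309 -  - 132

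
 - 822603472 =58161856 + -880765328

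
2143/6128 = 2143/6128 = 0.35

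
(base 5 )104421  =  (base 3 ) 12010101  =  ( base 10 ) 3736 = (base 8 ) 7230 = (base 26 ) 5di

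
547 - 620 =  - 73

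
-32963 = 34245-67208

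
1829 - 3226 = - 1397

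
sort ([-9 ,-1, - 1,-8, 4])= [ - 9, - 8, - 1, - 1 , 4 ]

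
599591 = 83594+515997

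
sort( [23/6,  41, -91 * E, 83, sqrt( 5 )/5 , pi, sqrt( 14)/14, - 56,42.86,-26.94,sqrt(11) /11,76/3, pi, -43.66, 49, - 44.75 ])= [ - 91*E, - 56, - 44.75, - 43.66, - 26.94,  sqrt( 14)/14, sqrt( 11 )/11,sqrt( 5 ) /5,  pi,pi , 23/6,76/3, 41, 42.86,49,83] 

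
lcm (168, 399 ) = 3192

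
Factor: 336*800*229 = 61555200=2^9*3^1*5^2*7^1 * 229^1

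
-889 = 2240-3129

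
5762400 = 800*7203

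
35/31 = 1  +  4/31= 1.13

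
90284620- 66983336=23301284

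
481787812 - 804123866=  - 322336054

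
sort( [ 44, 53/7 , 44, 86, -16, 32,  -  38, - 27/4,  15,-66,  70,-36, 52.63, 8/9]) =[ - 66,-38 , -36, - 16, - 27/4, 8/9, 53/7, 15, 32, 44, 44,  52.63,70, 86]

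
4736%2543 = 2193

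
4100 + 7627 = 11727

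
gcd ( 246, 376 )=2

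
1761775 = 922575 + 839200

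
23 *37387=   859901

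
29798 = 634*47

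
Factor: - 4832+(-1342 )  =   - 6174 = - 2^1*3^2*7^3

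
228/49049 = 228/49049 = 0.00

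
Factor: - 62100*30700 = -2^4*3^3 * 5^4*23^1*307^1 = - 1906470000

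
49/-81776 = - 1 + 81727/81776=-0.00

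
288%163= 125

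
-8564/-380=2141/95 = 22.54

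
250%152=98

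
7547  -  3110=4437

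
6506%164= 110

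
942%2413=942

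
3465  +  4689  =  8154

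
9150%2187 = 402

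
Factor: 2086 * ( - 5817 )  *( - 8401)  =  101939935062 =2^1*3^1 * 7^2 * 31^1 * 149^1 * 271^1 * 277^1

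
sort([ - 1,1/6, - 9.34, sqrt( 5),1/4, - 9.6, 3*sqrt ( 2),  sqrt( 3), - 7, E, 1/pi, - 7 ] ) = [  -  9.6,-9.34, - 7,- 7,-1, 1/6, 1/4, 1/pi, sqrt(3 ), sqrt(5),E,3*sqrt( 2) ]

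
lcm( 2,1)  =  2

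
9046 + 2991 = 12037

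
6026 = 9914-3888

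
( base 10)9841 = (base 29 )BKA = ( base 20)14C1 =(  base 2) 10011001110001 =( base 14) 382D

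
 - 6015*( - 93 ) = 559395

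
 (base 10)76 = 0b1001100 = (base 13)5B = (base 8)114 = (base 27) 2M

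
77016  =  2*38508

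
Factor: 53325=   3^3 * 5^2*79^1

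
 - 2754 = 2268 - 5022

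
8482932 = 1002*8466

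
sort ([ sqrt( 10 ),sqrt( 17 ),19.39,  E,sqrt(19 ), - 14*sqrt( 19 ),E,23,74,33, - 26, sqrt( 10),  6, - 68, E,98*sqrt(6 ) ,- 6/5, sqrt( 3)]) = [ - 68, - 14*sqrt( 19), - 26, -6/5, sqrt( 3 ),E,E, E , sqrt(10),  sqrt( 10 ),  sqrt(17 ), sqrt ( 19),6, 19.39,23,33, 74,98*sqrt(6)] 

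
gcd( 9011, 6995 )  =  1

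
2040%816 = 408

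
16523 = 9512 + 7011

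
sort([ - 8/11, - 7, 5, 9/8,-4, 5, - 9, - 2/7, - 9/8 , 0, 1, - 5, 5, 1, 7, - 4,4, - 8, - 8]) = [ - 9,  -  8 , - 8, - 7, - 5, - 4 , - 4, - 9/8, - 8/11,-2/7,0, 1,  1,9/8,  4, 5, 5, 5, 7]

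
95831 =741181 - 645350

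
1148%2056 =1148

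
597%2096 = 597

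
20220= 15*1348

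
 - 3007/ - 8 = 375  +  7/8 = 375.88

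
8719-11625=-2906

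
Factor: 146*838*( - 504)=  - 61663392 = - 2^5*3^2*7^1*73^1*419^1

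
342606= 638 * 537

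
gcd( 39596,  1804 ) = 4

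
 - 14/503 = -14/503   =  - 0.03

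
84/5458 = 42/2729 = 0.02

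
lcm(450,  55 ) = 4950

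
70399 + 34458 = 104857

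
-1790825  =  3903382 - 5694207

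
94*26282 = 2470508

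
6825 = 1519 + 5306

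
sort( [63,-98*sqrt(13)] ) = [-98 * sqrt (13),63 ]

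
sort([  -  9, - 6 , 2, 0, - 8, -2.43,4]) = [  -  9, - 8, - 6, - 2.43, 0, 2, 4 ]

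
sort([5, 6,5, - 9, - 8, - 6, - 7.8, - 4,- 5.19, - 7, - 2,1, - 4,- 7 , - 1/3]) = [ - 9 ,  -  8 , - 7.8, - 7 , - 7 ,-6, - 5.19, - 4 , - 4, - 2, - 1/3,  1, 5,5 , 6]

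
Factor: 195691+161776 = 357467 = 11^1*32497^1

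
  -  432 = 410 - 842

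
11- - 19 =30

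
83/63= 1  +  20/63 = 1.32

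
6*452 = 2712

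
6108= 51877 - 45769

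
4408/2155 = 2 + 98/2155 = 2.05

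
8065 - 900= 7165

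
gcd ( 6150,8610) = 1230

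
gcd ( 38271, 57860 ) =1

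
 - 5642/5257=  - 806/751=- 1.07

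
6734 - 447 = 6287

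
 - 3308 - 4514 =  - 7822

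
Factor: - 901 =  - 17^1*53^1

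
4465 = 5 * 893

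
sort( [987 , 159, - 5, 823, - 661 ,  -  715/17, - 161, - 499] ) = [ - 661, - 499, - 161, - 715/17, - 5, 159,  823,987] 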